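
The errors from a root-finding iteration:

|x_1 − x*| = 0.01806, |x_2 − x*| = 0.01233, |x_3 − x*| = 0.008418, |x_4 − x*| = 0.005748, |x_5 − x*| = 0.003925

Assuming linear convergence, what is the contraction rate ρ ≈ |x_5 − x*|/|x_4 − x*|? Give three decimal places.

ρ ≈ |x_5 − x*|/|x_4 − x*| = 0.003925/0.005748 = 0.68285

0.683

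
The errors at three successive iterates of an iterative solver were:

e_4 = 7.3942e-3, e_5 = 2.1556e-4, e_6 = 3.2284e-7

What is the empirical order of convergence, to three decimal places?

1.840

p ≈ ln(e_6/e_5) / ln(e_5/e_4)
  = ln(3.2284e-7/2.1556e-4) / ln(2.1556e-4/7.3942e-3)
  = ln(0.00149768) / ln(0.0291526)
  = -6.503838 / -3.535211 ≈ 1.839731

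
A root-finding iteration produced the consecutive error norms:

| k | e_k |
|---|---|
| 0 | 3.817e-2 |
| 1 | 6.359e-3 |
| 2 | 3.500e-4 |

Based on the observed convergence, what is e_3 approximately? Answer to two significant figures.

First estimate the order: p ≈ ln(e_2/e_1) / ln(e_1/e_0) = ln(3.500e-4/6.359e-3)/ln(6.359e-3/3.817e-2) = ln(0.0550401)/ln(0.166597) ≈ 1.6180.
Then e_3 ≈ e_2·(e_2/e_1)^p = 3.500e-4·(0.0550401)^1.6180 = 3.500e-4·0.00917105 ≈ 3.21e-06.

3.2e-6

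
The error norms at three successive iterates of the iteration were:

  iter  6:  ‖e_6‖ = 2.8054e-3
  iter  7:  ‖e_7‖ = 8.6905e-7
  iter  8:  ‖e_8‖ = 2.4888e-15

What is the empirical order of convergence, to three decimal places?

2.435

p ≈ ln(‖e_8‖/‖e_7‖) / ln(‖e_7‖/‖e_6‖)
  = ln(2.4888e-15/8.6905e-7) / ln(8.6905e-7/2.8054e-3)
  = ln(2.86382e-09) / ln(0.000309778)
  = -19.671109 / -8.079655 ≈ 2.434647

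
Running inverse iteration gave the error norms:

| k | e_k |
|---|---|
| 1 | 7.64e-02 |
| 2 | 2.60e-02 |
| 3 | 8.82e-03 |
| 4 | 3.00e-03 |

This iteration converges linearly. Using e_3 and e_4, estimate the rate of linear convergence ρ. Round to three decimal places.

0.340

ρ ≈ e_4/e_3 = 3.00e-03/8.82e-03 = 0.34014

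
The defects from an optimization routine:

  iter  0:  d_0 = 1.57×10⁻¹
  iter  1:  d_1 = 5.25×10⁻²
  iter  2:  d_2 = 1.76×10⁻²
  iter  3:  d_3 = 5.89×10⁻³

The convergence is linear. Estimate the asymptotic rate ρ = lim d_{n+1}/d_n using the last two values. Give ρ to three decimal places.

ρ ≈ d_3/d_2 = 5.89×10⁻³/1.76×10⁻² = 0.33466

0.335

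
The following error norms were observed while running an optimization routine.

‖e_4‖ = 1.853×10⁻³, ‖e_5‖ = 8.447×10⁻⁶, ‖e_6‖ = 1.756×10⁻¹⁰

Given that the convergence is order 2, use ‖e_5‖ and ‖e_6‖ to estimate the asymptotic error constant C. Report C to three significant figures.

2.46

C ≈ ‖e_6‖ / ‖e_5‖^2
  = 1.756×10⁻¹⁰ / (8.447×10⁻⁶)^2
  = 1.756×10⁻¹⁰ / 7.13518e-11 ≈ 2.461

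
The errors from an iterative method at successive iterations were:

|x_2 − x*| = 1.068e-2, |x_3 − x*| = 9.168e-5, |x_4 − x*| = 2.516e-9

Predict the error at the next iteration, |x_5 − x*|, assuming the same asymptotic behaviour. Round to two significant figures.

2.1e-19

First estimate the order: p ≈ ln(|x_4 − x*|/|x_3 − x*|) / ln(|x_3 − x*|/|x_2 − x*|) = ln(2.516e-9/9.168e-5)/ln(9.168e-5/1.068e-2) = ln(2.74433e-05)/ln(0.00858427) ≈ 2.2076.
Then |x_5 − x*| ≈ |x_4 − x*|·(|x_4 − x*|/|x_3 − x*|)^p = 2.516e-9·(2.74433e-05)^2.2076 = 2.516e-9·8.50927e-11 ≈ 2.141e-19.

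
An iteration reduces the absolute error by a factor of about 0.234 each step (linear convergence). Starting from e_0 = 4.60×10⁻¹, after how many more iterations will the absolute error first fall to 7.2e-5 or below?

7

After k steps, e_k ≈ 4.60×10⁻¹·0.234^k.
Need 0.234^k ≤ 7.2e-5/4.60×10⁻¹ = 0.000156522.
k ≥ ln(0.000156522)/ln(0.234) = -8.7623/-1.45243 = 6.033.
Smallest integer k = 7.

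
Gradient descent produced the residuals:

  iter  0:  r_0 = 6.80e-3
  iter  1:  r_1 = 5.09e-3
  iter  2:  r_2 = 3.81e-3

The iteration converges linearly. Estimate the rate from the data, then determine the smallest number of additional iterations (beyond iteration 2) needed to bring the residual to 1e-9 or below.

Rate ρ ≈ r_2/r_1 = 3.81e-3/5.09e-3 = 0.7485.
After j more steps, r_{2+j} ≈ 3.81e-3·ρ^j; need ρ^j ≤ 1e-9/3.81e-3 = 2.62467e-07.
j ≥ ln(2.62467e-07)/ln(0.7485) = -15.1531/-0.28968 = 52.310.
So 53 more iterations are needed.

53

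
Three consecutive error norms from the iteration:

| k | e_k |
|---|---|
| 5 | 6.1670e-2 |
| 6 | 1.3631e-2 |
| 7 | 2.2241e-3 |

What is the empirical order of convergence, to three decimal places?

p ≈ ln(e_7/e_6) / ln(e_6/e_5)
  = ln(2.2241e-3/1.3631e-2) / ln(1.3631e-2/6.1670e-2)
  = ln(0.163165) / ln(0.221031)
  = -1.812993 / -1.509452 ≈ 1.201094

1.201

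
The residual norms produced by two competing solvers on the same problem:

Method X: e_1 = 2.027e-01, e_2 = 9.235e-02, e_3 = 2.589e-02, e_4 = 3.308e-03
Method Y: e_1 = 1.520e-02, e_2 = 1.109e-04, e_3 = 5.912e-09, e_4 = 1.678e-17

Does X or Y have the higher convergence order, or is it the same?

Method X: p ≈ ln(3.308e-03/2.589e-02)/ln(2.589e-02/9.235e-02) ≈ 1.62.
Method Y: p ≈ ln(1.678e-17/5.912e-09)/ln(5.912e-09/1.109e-04) ≈ 2.00.
Method Y has the higher order (≈2.0 vs ≈1.6).

Y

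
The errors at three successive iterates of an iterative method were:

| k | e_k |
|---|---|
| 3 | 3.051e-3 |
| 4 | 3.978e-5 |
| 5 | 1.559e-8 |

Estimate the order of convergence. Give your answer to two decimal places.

1.81

p ≈ ln(e_5/e_4) / ln(e_4/e_3)
  = ln(1.559e-8/3.978e-5) / ln(3.978e-5/3.051e-3)
  = ln(0.000391905) / ln(0.0130383)
  = -7.84449 / -4.33986 ≈ 1.80754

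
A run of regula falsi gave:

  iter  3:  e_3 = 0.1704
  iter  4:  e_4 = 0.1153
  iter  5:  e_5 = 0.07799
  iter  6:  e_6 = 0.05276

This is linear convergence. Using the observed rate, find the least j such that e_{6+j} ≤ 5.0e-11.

Rate ρ ≈ e_6/e_5 = 0.05276/0.07799 = 0.6765.
After j more steps, e_{6+j} ≈ 0.05276·ρ^j; need ρ^j ≤ 5.0e-11/0.05276 = 9.47688e-10.
j ≥ ln(9.47688e-10)/ln(0.6765) = -20.7770/-0.39082 = 53.163.
So 54 more iterations are needed.

54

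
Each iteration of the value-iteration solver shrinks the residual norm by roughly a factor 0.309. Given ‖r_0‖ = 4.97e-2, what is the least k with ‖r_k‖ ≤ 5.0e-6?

8

After k steps, ‖r_k‖ ≈ 4.97e-2·0.309^k.
Need 0.309^k ≤ 5.0e-6/4.97e-2 = 0.000100604.
k ≥ ln(0.000100604)/ln(0.309) = -9.2043/-1.17441 = 7.837.
Smallest integer k = 8.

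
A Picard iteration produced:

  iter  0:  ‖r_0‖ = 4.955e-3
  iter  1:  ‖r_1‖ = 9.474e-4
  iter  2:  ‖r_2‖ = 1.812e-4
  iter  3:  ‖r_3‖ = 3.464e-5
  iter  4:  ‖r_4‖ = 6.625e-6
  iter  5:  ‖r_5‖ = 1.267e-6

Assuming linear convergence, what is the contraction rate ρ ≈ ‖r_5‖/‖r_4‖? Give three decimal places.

0.191

ρ ≈ ‖r_5‖/‖r_4‖ = 1.267e-6/6.625e-6 = 0.19125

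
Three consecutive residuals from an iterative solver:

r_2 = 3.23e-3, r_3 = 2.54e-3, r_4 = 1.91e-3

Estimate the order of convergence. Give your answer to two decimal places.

1.19

p ≈ ln(r_4/r_3) / ln(r_3/r_2)
  = ln(1.91e-3/2.54e-3) / ln(2.54e-3/3.23e-3)
  = ln(0.751969) / ln(0.786378)
  = -0.28506 / -0.24032 ≈ 1.18617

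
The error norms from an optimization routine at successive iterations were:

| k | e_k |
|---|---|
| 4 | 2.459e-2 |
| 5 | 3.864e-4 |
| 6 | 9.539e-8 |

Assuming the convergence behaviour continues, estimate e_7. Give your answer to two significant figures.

5.8e-15

First estimate the order: p ≈ ln(e_6/e_5) / ln(e_5/e_4) = ln(9.539e-8/3.864e-4)/ln(3.864e-4/2.459e-2) = ln(0.000246869)/ln(0.0157137) ≈ 2.0001.
Then e_7 ≈ e_6·(e_6/e_5)^p = 9.539e-8·(0.000246869)^2.0001 = 9.539e-8·6.08937e-08 ≈ 5.809e-15.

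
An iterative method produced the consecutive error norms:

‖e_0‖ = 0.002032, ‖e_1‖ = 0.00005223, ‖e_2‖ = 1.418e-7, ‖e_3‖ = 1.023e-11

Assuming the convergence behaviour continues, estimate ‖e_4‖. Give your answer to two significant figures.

2.1e-18

First estimate the order: p ≈ ln(‖e_3‖/‖e_2‖) / ln(‖e_2‖/‖e_1‖) = ln(1.023e-11/1.418e-7)/ln(1.418e-7/0.00005223) = ln(7.21439e-05)/ln(0.00271491) ≈ 1.6140.
Then ‖e_4‖ ≈ ‖e_3‖·(‖e_3‖/‖e_2‖)^p = 1.023e-11·(7.21439e-05)^1.6140 = 1.023e-11·2.06602e-07 ≈ 2.114e-18.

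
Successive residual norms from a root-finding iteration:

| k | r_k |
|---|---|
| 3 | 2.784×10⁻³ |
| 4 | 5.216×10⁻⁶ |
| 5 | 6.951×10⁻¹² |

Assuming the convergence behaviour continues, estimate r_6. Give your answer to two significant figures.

1.5e-24

First estimate the order: p ≈ ln(r_5/r_4) / ln(r_4/r_3) = ln(6.951×10⁻¹²/5.216×10⁻⁶)/ln(5.216×10⁻⁶/2.784×10⁻³) = ln(1.33263e-06)/ln(0.00187356) ≈ 2.1542.
Then r_6 ≈ r_5·(r_5/r_4)^p = 6.951×10⁻¹²·(1.33263e-06)^2.1542 = 6.951×10⁻¹²·2.20521e-13 ≈ 1.533e-24.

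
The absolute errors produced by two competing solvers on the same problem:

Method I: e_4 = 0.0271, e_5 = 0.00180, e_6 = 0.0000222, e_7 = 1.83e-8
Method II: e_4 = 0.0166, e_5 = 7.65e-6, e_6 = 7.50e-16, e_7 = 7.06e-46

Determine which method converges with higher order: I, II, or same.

II

Method I: p ≈ ln(1.83e-8/0.0000222)/ln(0.0000222/0.00180) ≈ 1.62.
Method II: p ≈ ln(7.06e-46/7.50e-16)/ln(7.50e-16/7.65e-6) ≈ 3.00.
Method II has the higher order (≈3.0 vs ≈1.6).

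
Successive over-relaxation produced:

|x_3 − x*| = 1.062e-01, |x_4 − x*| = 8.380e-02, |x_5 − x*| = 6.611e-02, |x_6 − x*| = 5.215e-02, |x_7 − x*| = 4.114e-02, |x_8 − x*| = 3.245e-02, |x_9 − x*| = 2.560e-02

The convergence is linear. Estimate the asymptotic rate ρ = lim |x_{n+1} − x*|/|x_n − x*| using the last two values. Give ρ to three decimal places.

ρ ≈ |x_9 − x*|/|x_8 − x*| = 2.560e-02/3.245e-02 = 0.78891

0.789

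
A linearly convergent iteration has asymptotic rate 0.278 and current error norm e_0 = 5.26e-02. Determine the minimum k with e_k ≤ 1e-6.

9

After k steps, e_k ≈ 5.26e-02·0.278^k.
Need 0.278^k ≤ 1e-6/5.26e-02 = 1.90114e-05.
k ≥ ln(1.90114e-05)/ln(0.278) = -10.8705/-1.28013 = 8.492.
Smallest integer k = 9.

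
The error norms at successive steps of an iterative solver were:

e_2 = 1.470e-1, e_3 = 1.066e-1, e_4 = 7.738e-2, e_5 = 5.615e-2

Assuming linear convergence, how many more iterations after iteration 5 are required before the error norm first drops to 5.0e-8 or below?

Rate ρ ≈ e_5/e_4 = 5.615e-2/7.738e-2 = 0.7256.
After j more steps, e_{5+j} ≈ 5.615e-2·ρ^j; need ρ^j ≤ 5.0e-8/5.615e-2 = 8.90472e-07.
j ≥ ln(8.90472e-07)/ln(0.7256) = -13.9315/-0.32076 = 43.433.
So 44 more iterations are needed.

44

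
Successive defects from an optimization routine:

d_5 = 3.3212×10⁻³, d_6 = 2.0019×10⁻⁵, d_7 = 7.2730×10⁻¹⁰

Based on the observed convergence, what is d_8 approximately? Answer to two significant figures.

9.6e-19

First estimate the order: p ≈ ln(d_7/d_6) / ln(d_6/d_5) = ln(7.2730×10⁻¹⁰/2.0019×10⁻⁵)/ln(2.0019×10⁻⁵/3.3212×10⁻³) = ln(3.63305e-05)/ln(0.00602764) ≈ 2.0000.
Then d_8 ≈ d_7·(d_7/d_6)^p = 7.2730×10⁻¹⁰·(3.63305e-05)^2.0000 = 7.2730×10⁻¹⁰·1.31991e-09 ≈ 9.6e-19.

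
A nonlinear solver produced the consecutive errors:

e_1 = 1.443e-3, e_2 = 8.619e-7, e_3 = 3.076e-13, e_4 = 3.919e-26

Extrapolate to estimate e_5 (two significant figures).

First estimate the order: p ≈ ln(e_4/e_3) / ln(e_3/e_2) = ln(3.919e-26/3.076e-13)/ln(3.076e-13/8.619e-7) = ln(1.27406e-13)/ln(3.56886e-07) ≈ 2.0000.
Then e_5 ≈ e_4·(e_4/e_3)^p = 3.919e-26·(1.27406e-13)^2.0000 = 3.919e-26·1.62323e-26 ≈ 6.361e-52.

6.4e-52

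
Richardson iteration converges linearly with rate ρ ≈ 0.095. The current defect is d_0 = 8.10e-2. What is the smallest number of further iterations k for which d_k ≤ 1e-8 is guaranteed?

7

After k steps, d_k ≈ 8.10e-2·0.095^k.
Need 0.095^k ≤ 1e-8/8.10e-2 = 1.23457e-07.
k ≥ ln(1.23457e-07)/ln(0.095) = -15.9074/-2.35388 = 6.758.
Smallest integer k = 7.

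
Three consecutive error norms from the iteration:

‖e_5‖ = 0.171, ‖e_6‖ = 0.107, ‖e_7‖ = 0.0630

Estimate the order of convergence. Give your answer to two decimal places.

1.13

p ≈ ln(‖e_7‖/‖e_6‖) / ln(‖e_6‖/‖e_5‖)
  = ln(0.0630/0.107) / ln(0.107/0.171)
  = ln(0.588785) / ln(0.625731)
  = -0.52969 / -0.46883 ≈ 1.12981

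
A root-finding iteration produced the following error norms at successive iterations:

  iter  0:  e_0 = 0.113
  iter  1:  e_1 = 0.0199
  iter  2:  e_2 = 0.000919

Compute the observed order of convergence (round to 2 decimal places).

1.77

p ≈ ln(e_2/e_1) / ln(e_1/e_0)
  = ln(0.000919/0.0199) / ln(0.0199/0.113)
  = ln(0.0461809) / ln(0.176106)
  = -3.07519 / -1.73667 ≈ 1.77074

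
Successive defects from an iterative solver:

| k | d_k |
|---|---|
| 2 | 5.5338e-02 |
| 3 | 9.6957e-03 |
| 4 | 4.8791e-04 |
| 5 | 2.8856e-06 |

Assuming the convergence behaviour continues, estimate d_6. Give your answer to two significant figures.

4.3e-10

First estimate the order: p ≈ ln(d_5/d_4) / ln(d_4/d_3) = ln(2.8856e-06/4.8791e-04)/ln(4.8791e-04/9.6957e-03) = ln(0.00591421)/ln(0.0503223) ≈ 1.7162.
Then d_6 ≈ d_5·(d_5/d_4)^p = 2.8856e-06·(0.00591421)^1.7162 = 2.8856e-06·0.000150013 ≈ 4.329e-10.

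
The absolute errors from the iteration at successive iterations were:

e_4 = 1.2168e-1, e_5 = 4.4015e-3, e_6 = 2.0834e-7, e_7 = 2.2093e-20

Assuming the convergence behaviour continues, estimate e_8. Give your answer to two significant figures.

First estimate the order: p ≈ ln(e_7/e_6) / ln(e_6/e_5) = ln(2.2093e-20/2.0834e-7)/ln(2.0834e-7/4.4015e-3) = ln(1.06043e-13)/ln(4.73339e-05) ≈ 3.0000.
Then e_8 ≈ e_7·(e_7/e_6)^p = 2.2093e-20·(1.06043e-13)^3.0000 = 2.2093e-20·1.19247e-39 ≈ 2.635e-59.

2.6e-59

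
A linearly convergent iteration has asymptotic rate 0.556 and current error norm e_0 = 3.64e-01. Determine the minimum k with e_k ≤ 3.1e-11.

After k steps, e_k ≈ 3.64e-01·0.556^k.
Need 0.556^k ≤ 3.1e-11/3.64e-01 = 8.51648e-11.
k ≥ ln(8.51648e-11)/ln(0.556) = -23.1864/-0.58699 = 39.501.
Smallest integer k = 40.

40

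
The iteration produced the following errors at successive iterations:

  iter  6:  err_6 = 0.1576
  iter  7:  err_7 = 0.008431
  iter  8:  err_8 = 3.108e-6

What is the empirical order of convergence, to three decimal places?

p ≈ ln(err_8/err_7) / ln(err_7/err_6)
  = ln(3.108e-6/0.008431) / ln(0.008431/0.1576)
  = ln(0.00036864) / ln(0.0534962)
  = -7.905690 / -2.928145 ≈ 2.699897

2.700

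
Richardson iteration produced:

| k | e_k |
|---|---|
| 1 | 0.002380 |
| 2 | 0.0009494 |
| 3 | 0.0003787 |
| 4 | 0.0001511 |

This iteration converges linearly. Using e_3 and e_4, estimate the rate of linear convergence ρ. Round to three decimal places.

0.399

ρ ≈ e_4/e_3 = 0.0001511/0.0003787 = 0.39900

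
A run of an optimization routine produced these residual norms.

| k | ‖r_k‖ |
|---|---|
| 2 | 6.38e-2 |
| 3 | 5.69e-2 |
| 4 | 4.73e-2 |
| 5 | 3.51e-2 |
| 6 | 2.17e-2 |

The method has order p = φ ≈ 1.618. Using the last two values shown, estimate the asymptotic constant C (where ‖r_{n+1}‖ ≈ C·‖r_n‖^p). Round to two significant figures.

4.9

C ≈ ‖r_6‖ / ‖r_5‖^1.618
  = 2.17e-2 / (3.51e-2)^1.618
  = 2.17e-2 / 0.00442901 ≈ 4.8995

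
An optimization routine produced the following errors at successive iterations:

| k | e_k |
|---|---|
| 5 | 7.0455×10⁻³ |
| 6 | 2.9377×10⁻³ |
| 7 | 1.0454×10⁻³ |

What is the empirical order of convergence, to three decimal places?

1.181

p ≈ ln(e_7/e_6) / ln(e_6/e_5)
  = ln(1.0454×10⁻³/2.9377×10⁻³) / ln(2.9377×10⁻³/7.0455×10⁻³)
  = ln(0.355857) / ln(0.416961)
  = -1.033226 / -0.874763 ≈ 1.181150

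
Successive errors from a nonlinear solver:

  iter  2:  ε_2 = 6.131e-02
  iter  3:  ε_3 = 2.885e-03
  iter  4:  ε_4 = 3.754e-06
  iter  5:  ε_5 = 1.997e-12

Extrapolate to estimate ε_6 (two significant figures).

First estimate the order: p ≈ ln(ε_5/ε_4) / ln(ε_4/ε_3) = ln(1.997e-12/3.754e-06)/ln(3.754e-06/2.885e-03) = ln(5.31966e-07)/ln(0.00130121) ≈ 2.1742.
Then ε_6 ≈ ε_5·(ε_5/ε_4)^p = 1.997e-12·(5.31966e-07)^2.1742 = 1.997e-12·2.28463e-14 ≈ 4.562e-26.

4.6e-26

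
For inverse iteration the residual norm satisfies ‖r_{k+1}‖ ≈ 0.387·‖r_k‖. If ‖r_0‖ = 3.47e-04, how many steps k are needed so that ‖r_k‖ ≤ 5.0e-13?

22

After k steps, ‖r_k‖ ≈ 3.47e-04·0.387^k.
Need 0.387^k ≤ 5.0e-13/3.47e-04 = 1.44092e-09.
k ≥ ln(1.44092e-09)/ln(0.387) = -20.3580/-0.94933 = 21.445.
Smallest integer k = 22.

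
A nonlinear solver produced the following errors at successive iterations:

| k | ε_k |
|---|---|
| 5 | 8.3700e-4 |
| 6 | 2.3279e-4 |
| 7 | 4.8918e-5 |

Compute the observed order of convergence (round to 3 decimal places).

1.219

p ≈ ln(ε_7/ε_6) / ln(ε_6/ε_5)
  = ln(4.8918e-5/2.3279e-4) / ln(2.3279e-4/8.3700e-4)
  = ln(0.210138) / ln(0.278124)
  = -1.559991 / -1.279688 ≈ 1.219040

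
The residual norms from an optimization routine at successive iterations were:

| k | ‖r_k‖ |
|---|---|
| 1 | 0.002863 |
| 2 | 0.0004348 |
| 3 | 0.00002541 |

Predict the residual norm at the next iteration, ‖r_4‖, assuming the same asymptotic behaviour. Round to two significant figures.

3.5e-7

First estimate the order: p ≈ ln(‖r_3‖/‖r_2‖) / ln(‖r_2‖/‖r_1‖) = ln(0.00002541/0.0004348)/ln(0.0004348/0.002863) = ln(0.0584407)/ln(0.151869) ≈ 1.5067.
Then ‖r_4‖ ≈ ‖r_3‖·(‖r_3‖/‖r_2‖)^p = 0.00002541·(0.0584407)^1.5067 = 0.00002541·0.0138615 ≈ 3.522e-07.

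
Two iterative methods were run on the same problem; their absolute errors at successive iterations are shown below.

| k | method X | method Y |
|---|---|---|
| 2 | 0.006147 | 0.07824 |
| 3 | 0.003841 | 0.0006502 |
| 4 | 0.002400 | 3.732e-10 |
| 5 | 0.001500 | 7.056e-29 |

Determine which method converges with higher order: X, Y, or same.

Y

Method X: p ≈ ln(0.001500/0.002400)/ln(0.002400/0.003841) ≈ 1.00.
Method Y: p ≈ ln(7.056e-29/3.732e-10)/ln(3.732e-10/0.0006502) ≈ 3.00.
Method Y has the higher order (≈3.0 vs ≈1.0).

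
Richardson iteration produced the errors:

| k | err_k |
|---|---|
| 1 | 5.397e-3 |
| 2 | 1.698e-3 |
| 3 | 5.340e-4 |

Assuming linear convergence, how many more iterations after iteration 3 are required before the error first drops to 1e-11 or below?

Rate ρ ≈ err_3/err_2 = 5.340e-4/1.698e-3 = 0.3145.
After j more steps, err_{3+j} ≈ 5.340e-4·ρ^j; need ρ^j ≤ 1e-11/5.340e-4 = 1.87266e-08.
j ≥ ln(1.87266e-08)/ln(0.3145) = -17.7933/-1.15677 = 15.382.
So 16 more iterations are needed.

16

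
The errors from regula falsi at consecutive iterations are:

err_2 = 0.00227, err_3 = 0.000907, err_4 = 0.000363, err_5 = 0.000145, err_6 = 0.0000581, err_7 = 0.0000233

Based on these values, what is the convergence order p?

1

Consecutive ratios: err_7/err_6 = 0.0000233/0.0000581 = 0.401033, err_6/err_5 = 0.0000581/0.000145 = 0.40069.
p ≈ ln(0.401033)/ln(0.40069) = -0.9137/-0.9146 ≈ 1.00.
So the convergence is linear (order 1).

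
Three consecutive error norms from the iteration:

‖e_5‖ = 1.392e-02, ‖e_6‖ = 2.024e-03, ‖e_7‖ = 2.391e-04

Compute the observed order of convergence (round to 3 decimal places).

p ≈ ln(‖e_7‖/‖e_6‖) / ln(‖e_6‖/‖e_5‖)
  = ln(2.391e-04/2.024e-03) / ln(2.024e-03/1.392e-02)
  = ln(0.118132) / ln(0.145402)
  = -2.135953 / -1.928253 ≈ 1.107714

1.108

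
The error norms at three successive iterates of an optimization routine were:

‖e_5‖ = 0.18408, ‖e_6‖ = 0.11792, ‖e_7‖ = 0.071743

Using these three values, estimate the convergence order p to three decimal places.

p ≈ ln(‖e_7‖/‖e_6‖) / ln(‖e_6‖/‖e_5‖)
  = ln(0.071743/0.11792) / ln(0.11792/0.18408)
  = ln(0.608404) / ln(0.640591)
  = -0.496916 / -0.445364 ≈ 1.115753

1.116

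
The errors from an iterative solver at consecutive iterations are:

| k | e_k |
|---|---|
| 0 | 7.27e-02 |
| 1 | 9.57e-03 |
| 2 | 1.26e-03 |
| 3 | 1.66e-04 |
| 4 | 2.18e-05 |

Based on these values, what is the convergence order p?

1

Consecutive ratios: e_4/e_3 = 2.18e-05/1.66e-04 = 0.131325, e_3/e_2 = 1.66e-04/1.26e-03 = 0.131746.
p ≈ ln(0.131325)/ln(0.131746) = -2.0301/-2.0269 ≈ 1.00.
So the convergence is linear (order 1).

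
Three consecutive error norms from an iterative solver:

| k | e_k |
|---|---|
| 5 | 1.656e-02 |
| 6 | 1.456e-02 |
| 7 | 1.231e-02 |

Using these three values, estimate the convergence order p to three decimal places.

1.304

p ≈ ln(e_7/e_6) / ln(e_6/e_5)
  = ln(1.231e-02/1.456e-02) / ln(1.456e-02/1.656e-02)
  = ln(0.845467) / ln(0.879227)
  = -0.167866 / -0.128712 ≈ 1.304199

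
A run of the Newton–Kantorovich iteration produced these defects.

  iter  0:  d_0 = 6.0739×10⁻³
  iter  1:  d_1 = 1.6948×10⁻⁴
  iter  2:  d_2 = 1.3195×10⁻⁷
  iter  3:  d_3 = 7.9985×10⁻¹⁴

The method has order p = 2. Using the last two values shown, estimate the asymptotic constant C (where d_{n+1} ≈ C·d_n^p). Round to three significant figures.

4.59

C ≈ d_3 / d_2^2
  = 7.9985×10⁻¹⁴ / (1.3195×10⁻⁷)^2
  = 7.9985×10⁻¹⁴ / 1.74108e-14 ≈ 4.594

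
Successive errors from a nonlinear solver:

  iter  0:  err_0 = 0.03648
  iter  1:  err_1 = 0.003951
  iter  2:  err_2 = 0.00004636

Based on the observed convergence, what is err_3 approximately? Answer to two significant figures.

First estimate the order: p ≈ ln(err_2/err_1) / ln(err_1/err_0) = ln(0.00004636/0.003951)/ln(0.003951/0.03648) = ln(0.0117337)/ln(0.108306) ≈ 1.9999.
Then err_3 ≈ err_2·(err_2/err_1)^p = 0.00004636·(0.0117337)^1.9999 = 0.00004636·0.000137741 ≈ 6.386e-09.

6.4e-9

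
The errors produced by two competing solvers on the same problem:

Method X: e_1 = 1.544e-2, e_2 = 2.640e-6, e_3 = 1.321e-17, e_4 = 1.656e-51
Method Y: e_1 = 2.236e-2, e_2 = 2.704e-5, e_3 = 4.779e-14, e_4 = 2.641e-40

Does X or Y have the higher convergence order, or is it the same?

same

Method X: p ≈ ln(1.656e-51/1.321e-17)/ln(1.321e-17/2.640e-6) ≈ 3.00.
Method Y: p ≈ ln(2.641e-40/4.779e-14)/ln(4.779e-14/2.704e-5) ≈ 3.00.
Both orders ≈ 3.0 — effectively the same.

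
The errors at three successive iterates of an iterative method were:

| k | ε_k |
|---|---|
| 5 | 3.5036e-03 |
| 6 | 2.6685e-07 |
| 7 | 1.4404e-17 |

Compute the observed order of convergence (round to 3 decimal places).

p ≈ ln(ε_7/ε_6) / ln(ε_6/ε_5)
  = ln(1.4404e-17/2.6685e-07) / ln(2.6685e-07/3.5036e-03)
  = ln(5.39779e-11) / ln(7.61645e-05)
  = -23.642446 / -9.482615 ≈ 2.493241

2.493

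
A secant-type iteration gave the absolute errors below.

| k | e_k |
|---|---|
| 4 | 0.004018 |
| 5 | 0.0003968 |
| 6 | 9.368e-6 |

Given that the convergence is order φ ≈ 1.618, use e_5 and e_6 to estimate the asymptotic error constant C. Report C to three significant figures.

2.99

C ≈ e_6 / e_5^1.618
  = 9.368e-6 / (0.0003968)^1.618
  = 9.368e-6 / 3.13682e-06 ≈ 2.9865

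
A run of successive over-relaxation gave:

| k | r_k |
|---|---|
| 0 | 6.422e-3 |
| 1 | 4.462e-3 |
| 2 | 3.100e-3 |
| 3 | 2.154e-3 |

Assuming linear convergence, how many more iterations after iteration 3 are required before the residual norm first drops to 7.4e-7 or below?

22

Rate ρ ≈ r_3/r_2 = 2.154e-3/3.100e-3 = 0.6948.
After j more steps, r_{3+j} ≈ 2.154e-3·ρ^j; need ρ^j ≤ 7.4e-7/2.154e-3 = 0.000343547.
j ≥ ln(0.000343547)/ln(0.6948) = -7.9762/-0.36413 = 21.905.
So 22 more iterations are needed.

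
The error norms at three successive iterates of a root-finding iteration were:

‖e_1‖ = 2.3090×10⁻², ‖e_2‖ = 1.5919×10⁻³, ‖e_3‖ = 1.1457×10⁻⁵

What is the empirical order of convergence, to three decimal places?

p ≈ ln(‖e_3‖/‖e_2‖) / ln(‖e_2‖/‖e_1‖)
  = ln(1.1457×10⁻⁵/1.5919×10⁻³) / ln(1.5919×10⁻³/2.3090×10⁻²)
  = ln(0.00719706) / ln(0.0689433)
  = -4.934083 / -2.674471 ≈ 1.844882

1.845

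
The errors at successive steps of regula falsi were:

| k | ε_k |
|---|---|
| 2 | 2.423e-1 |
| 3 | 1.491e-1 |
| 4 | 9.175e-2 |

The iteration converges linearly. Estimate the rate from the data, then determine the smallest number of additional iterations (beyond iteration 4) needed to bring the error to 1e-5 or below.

Rate ρ ≈ ε_4/ε_3 = 9.175e-2/1.491e-1 = 0.6154.
After j more steps, ε_{4+j} ≈ 9.175e-2·ρ^j; need ρ^j ≤ 1e-5/9.175e-2 = 0.000108992.
j ≥ ln(0.000108992)/ln(0.6154) = -9.1242/-0.48548 = 18.794.
So 19 more iterations are needed.

19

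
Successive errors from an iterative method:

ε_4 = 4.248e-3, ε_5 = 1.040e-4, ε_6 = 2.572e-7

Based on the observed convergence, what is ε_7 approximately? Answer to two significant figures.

1.6e-11

First estimate the order: p ≈ ln(ε_6/ε_5) / ln(ε_5/ε_4) = ln(2.572e-7/1.040e-4)/ln(1.040e-4/4.248e-3) = ln(0.00247308)/ln(0.0244821) ≈ 1.6179.
Then ε_7 ≈ ε_6·(ε_6/ε_5)^p = 2.572e-7·(0.00247308)^1.6179 = 2.572e-7·6.06066e-05 ≈ 1.559e-11.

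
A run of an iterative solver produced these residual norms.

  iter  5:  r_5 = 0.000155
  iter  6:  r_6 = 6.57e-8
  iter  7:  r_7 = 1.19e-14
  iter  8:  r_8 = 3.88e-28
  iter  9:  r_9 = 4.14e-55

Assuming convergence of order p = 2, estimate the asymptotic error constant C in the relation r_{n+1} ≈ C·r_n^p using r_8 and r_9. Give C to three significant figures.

2.75

C ≈ r_9 / r_8^2
  = 4.14e-55 / (3.88e-28)^2
  = 4.14e-55 / 1.50544e-55 ≈ 2.75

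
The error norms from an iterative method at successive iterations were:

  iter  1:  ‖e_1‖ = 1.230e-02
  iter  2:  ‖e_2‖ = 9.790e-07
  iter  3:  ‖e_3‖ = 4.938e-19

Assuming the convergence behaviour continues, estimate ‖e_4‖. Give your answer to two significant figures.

First estimate the order: p ≈ ln(‖e_3‖/‖e_2‖) / ln(‖e_2‖/‖e_1‖) = ln(4.938e-19/9.790e-07)/ln(9.790e-07/1.230e-02) = ln(5.04392e-13)/ln(7.95935e-05) ≈ 3.0000.
Then ‖e_4‖ ≈ ‖e_3‖·(‖e_3‖/‖e_2‖)^p = 4.938e-19·(5.04392e-13)^3.0000 = 4.938e-19·1.28323e-37 ≈ 6.337e-56.

6.3e-56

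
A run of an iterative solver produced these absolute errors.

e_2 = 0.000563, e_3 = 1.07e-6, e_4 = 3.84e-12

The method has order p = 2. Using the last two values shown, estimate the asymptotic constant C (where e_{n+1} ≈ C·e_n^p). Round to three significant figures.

3.35

C ≈ e_4 / e_3^2
  = 3.84e-12 / (1.07e-6)^2
  = 3.84e-12 / 1.1449e-12 ≈ 3.354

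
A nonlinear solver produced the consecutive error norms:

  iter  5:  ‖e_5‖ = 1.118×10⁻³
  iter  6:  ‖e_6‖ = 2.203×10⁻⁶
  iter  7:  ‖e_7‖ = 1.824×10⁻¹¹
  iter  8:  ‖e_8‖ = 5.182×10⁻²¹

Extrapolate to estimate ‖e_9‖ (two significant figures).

6.0e-39

First estimate the order: p ≈ ln(‖e_8‖/‖e_7‖) / ln(‖e_7‖/‖e_6‖) = ln(5.182×10⁻²¹/1.824×10⁻¹¹)/ln(1.824×10⁻¹¹/2.203×10⁻⁶) = ln(2.84101e-10)/ln(8.27962e-06) ≈ 1.8785.
Then ‖e_9‖ ≈ ‖e_8‖·(‖e_8‖/‖e_7‖)^p = 5.182×10⁻²¹·(2.84101e-10)^1.8785 = 5.182×10⁻²¹·1.1664e-18 ≈ 6.044e-39.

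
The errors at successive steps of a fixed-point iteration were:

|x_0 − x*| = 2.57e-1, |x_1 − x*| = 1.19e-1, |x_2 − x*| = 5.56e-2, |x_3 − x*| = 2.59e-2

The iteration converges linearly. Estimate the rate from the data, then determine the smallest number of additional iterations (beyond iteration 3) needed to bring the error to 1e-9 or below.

23

Rate ρ ≈ |x_3 − x*|/|x_2 − x*| = 2.59e-2/5.56e-2 = 0.4658.
After j more steps, |x_{3+j} − x*| ≈ 2.59e-2·ρ^j; need ρ^j ≤ 1e-9/2.59e-2 = 3.861e-08.
j ≥ ln(3.861e-08)/ln(0.4658) = -17.0698/-0.76400 = 22.343.
So 23 more iterations are needed.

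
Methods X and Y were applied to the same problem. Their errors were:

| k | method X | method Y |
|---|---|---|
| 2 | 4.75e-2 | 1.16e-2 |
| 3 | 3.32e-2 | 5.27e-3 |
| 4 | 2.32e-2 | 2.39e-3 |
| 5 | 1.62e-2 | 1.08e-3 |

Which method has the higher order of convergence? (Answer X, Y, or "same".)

same

Method X: p ≈ ln(1.62e-2/2.32e-2)/ln(2.32e-2/3.32e-2) ≈ 1.00.
Method Y: p ≈ ln(1.08e-3/2.39e-3)/ln(2.39e-3/5.27e-3) ≈ 1.00.
Both orders ≈ 1.0 — effectively the same.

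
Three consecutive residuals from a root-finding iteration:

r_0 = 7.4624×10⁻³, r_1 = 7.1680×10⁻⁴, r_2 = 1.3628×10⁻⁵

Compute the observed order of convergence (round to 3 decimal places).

1.691

p ≈ ln(r_2/r_1) / ln(r_1/r_0)
  = ln(1.3628×10⁻⁵/7.1680×10⁻⁴) / ln(7.1680×10⁻⁴/7.4624×10⁻³)
  = ln(0.0190123) / ln(0.0960549)
  = -3.962669 / -2.342835 ≈ 1.691399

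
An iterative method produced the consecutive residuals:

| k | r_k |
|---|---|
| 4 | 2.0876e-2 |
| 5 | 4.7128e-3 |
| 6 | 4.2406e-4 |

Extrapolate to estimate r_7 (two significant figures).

First estimate the order: p ≈ ln(r_6/r_5) / ln(r_5/r_4) = ln(4.2406e-4/4.7128e-3)/ln(4.7128e-3/2.0876e-2) = ln(0.0899805)/ln(0.225752) ≈ 1.6180.
Then r_7 ≈ r_6·(r_6/r_5)^p = 4.2406e-4·(0.0899805)^1.6180 = 4.2406e-4·0.0203148 ≈ 8.615e-06.

8.6e-6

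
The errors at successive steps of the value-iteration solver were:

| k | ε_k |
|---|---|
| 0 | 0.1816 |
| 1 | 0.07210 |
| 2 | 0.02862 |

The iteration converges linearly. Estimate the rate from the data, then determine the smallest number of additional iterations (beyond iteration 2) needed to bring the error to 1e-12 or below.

Rate ρ ≈ ε_2/ε_1 = 0.02862/0.07210 = 0.3969.
After j more steps, ε_{2+j} ≈ 0.02862·ρ^j; need ρ^j ≤ 1e-12/0.02862 = 3.49406e-11.
j ≥ ln(3.49406e-11)/ln(0.3969) = -24.0774/-0.92407 = 26.056.
So 27 more iterations are needed.

27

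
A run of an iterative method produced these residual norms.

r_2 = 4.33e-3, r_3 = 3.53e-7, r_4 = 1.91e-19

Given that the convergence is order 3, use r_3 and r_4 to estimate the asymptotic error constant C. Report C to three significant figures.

C ≈ r_4 / r_3^3
  = 1.91e-19 / (3.53e-7)^3
  = 1.91e-19 / 4.3987e-20 ≈ 4.3422

4.34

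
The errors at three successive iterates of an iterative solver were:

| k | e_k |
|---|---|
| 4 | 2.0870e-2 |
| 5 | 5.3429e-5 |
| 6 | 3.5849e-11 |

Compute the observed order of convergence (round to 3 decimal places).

2.382

p ≈ ln(e_6/e_5) / ln(e_5/e_4)
  = ln(3.5849e-11/5.3429e-5) / ln(5.3429e-5/2.0870e-2)
  = ln(6.70965e-07) / ln(0.00256009)
  = -14.214549 / -5.967713 ≈ 2.381909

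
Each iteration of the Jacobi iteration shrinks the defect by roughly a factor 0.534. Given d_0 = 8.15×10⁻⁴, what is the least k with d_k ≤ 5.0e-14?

38

After k steps, d_k ≈ 8.15×10⁻⁴·0.534^k.
Need 0.534^k ≤ 5.0e-14/8.15×10⁻⁴ = 6.13497e-11.
k ≥ ln(6.13497e-11)/ln(0.534) = -23.5144/-0.62736 = 37.482.
Smallest integer k = 38.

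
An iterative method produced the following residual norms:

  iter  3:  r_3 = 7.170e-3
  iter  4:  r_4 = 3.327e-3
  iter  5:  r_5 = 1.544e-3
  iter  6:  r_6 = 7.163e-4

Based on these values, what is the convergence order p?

Consecutive ratios: r_6/r_5 = 7.163e-4/1.544e-3 = 0.463925, r_5/r_4 = 1.544e-3/3.327e-3 = 0.464082.
p ≈ ln(0.463925)/ln(0.464082) = -0.7680/-0.7677 ≈ 1.00.
So the convergence is linear (order 1).

1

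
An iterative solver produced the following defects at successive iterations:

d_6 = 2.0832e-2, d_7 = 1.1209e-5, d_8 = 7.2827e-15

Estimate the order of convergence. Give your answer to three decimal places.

p ≈ ln(d_8/d_7) / ln(d_7/d_6)
  = ln(7.2827e-15/1.1209e-5) / ln(1.1209e-5/2.0832e-2)
  = ln(6.49719e-10) / ln(0.000538066)
  = -21.154481 / -7.527529 ≈ 2.810282

2.810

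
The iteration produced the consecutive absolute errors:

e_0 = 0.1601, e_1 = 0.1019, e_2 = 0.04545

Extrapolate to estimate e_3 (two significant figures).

First estimate the order: p ≈ ln(e_2/e_1) / ln(e_1/e_0) = ln(0.04545/0.1019)/ln(0.1019/0.1601) = ln(0.446026)/ln(0.636477) ≈ 1.7870.
Then e_3 ≈ e_2·(e_2/e_1)^p = 0.04545·(0.446026)^1.7870 = 0.04545·0.236269 ≈ 0.01074.

1.1e-2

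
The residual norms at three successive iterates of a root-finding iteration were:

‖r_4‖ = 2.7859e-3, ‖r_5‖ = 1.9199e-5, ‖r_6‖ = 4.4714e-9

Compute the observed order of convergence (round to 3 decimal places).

p ≈ ln(‖r_6‖/‖r_5‖) / ln(‖r_5‖/‖r_4‖)
  = ln(4.4714e-9/1.9199e-5) / ln(1.9199e-5/2.7859e-3)
  = ln(0.000232898) / ln(0.00689149)
  = -8.364910 / -4.977468 ≈ 1.680555

1.681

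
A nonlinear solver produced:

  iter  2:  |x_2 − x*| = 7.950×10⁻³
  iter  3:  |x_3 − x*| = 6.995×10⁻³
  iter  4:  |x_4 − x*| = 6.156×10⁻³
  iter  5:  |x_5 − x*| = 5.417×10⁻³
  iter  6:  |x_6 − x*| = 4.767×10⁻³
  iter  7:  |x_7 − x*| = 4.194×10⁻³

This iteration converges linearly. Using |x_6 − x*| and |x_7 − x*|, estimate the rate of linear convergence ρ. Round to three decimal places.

0.880

ρ ≈ |x_7 − x*|/|x_6 − x*| = 4.194×10⁻³/4.767×10⁻³ = 0.87980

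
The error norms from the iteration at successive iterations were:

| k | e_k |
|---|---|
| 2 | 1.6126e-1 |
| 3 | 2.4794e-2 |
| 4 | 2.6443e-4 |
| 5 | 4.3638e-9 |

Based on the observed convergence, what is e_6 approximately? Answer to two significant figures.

First estimate the order: p ≈ ln(e_5/e_4) / ln(e_4/e_3) = ln(4.3638e-9/2.6443e-4)/ln(2.6443e-4/2.4794e-2) = ln(1.65027e-05)/ln(0.0106651) ≈ 2.4251.
Then e_6 ≈ e_5·(e_5/e_4)^p = 4.3638e-9·(1.65027e-05)^2.4251 = 4.3638e-9·2.52402e-12 ≈ 1.101e-20.

1.1e-20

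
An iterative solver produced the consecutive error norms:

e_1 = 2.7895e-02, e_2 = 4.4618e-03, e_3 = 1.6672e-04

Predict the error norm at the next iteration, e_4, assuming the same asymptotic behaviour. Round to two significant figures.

4.6e-7

First estimate the order: p ≈ ln(e_3/e_2) / ln(e_2/e_1) = ln(1.6672e-04/4.4618e-03)/ln(4.4618e-03/2.7895e-02) = ln(0.0373661)/ln(0.15995) ≈ 1.7933.
Then e_4 ≈ e_3·(e_3/e_2)^p = 1.6672e-04·(0.0373661)^1.7933 = 1.6672e-04·0.00275438 ≈ 4.592e-07.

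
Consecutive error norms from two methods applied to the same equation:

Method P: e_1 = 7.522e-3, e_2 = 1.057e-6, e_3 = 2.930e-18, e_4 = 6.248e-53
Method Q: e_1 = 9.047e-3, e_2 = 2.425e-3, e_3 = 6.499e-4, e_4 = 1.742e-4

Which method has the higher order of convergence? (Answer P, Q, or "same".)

Method P: p ≈ ln(6.248e-53/2.930e-18)/ln(2.930e-18/1.057e-6) ≈ 3.00.
Method Q: p ≈ ln(1.742e-4/6.499e-4)/ln(6.499e-4/2.425e-3) ≈ 1.00.
Method P has the higher order (≈3.0 vs ≈1.0).

P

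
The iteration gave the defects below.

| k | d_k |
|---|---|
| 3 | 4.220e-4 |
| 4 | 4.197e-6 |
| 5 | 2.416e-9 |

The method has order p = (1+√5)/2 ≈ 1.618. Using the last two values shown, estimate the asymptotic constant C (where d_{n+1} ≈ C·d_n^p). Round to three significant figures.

C ≈ d_5 / d_4^1.618
  = 2.416e-9 / (4.197e-6)^1.618
  = 2.416e-9 / 1.99487e-09 ≈ 1.2111

1.21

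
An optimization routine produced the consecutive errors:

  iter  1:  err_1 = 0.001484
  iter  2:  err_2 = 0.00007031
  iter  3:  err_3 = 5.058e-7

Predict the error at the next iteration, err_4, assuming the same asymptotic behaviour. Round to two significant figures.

First estimate the order: p ≈ ln(err_3/err_2) / ln(err_2/err_1) = ln(5.058e-7/0.00007031)/ln(0.00007031/0.001484) = ln(0.00719386)/ln(0.0473787) ≈ 1.6181.
Then err_4 ≈ err_3·(err_3/err_2)^p = 5.058e-7·(0.00719386)^1.6181 = 5.058e-7·0.000340683 ≈ 1.723e-10.

1.7e-10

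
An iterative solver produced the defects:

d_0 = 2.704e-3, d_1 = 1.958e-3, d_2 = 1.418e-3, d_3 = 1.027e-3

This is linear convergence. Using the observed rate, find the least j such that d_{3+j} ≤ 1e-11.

58

Rate ρ ≈ d_3/d_2 = 1.027e-3/1.418e-3 = 0.7243.
After j more steps, d_{3+j} ≈ 1.027e-3·ρ^j; need ρ^j ≤ 1e-11/1.027e-3 = 9.7371e-09.
j ≥ ln(9.7371e-09)/ln(0.7243) = -18.4473/-0.32255 = 57.192.
So 58 more iterations are needed.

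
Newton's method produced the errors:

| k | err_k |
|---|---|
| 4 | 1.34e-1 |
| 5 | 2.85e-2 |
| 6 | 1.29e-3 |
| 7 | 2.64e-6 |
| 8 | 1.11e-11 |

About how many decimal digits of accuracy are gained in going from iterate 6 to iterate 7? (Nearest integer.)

3

Digits gained ≈ log₁₀(err_6/err_7) = log₁₀(1.29e-3/2.64e-6) = log₁₀(488.636) ≈ 2.689.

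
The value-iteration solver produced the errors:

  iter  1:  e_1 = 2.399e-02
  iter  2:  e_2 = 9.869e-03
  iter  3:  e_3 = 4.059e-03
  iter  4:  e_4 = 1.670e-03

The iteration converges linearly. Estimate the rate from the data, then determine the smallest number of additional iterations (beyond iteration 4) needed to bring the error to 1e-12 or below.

24

Rate ρ ≈ e_4/e_3 = 1.670e-03/4.059e-03 = 0.4114.
After j more steps, e_{4+j} ≈ 1.670e-03·ρ^j; need ρ^j ≤ 1e-12/1.670e-03 = 5.98802e-10.
j ≥ ln(5.98802e-10)/ln(0.4114) = -21.2361/-0.88819 = 23.909.
So 24 more iterations are needed.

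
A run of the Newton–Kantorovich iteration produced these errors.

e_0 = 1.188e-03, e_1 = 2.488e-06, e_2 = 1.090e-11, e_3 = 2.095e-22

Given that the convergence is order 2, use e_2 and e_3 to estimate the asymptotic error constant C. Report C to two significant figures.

1.8

C ≈ e_3 / e_2^2
  = 2.095e-22 / (1.090e-11)^2
  = 2.095e-22 / 1.1881e-22 ≈ 1.7633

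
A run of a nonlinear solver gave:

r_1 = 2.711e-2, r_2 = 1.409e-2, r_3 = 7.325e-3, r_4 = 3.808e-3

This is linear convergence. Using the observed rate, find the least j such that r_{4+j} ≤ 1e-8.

20

Rate ρ ≈ r_4/r_3 = 3.808e-3/7.325e-3 = 0.5199.
After j more steps, r_{4+j} ≈ 3.808e-3·ρ^j; need ρ^j ≤ 1e-8/3.808e-3 = 2.62605e-06.
j ≥ ln(2.62605e-06)/ln(0.5199) = -12.8500/-0.65412 = 19.645.
So 20 more iterations are needed.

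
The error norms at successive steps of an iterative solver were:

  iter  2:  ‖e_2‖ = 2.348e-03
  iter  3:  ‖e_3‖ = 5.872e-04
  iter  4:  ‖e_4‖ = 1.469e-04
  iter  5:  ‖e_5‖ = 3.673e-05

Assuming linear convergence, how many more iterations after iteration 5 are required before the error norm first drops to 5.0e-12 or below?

Rate ρ ≈ ‖e_5‖/‖e_4‖ = 3.673e-05/1.469e-04 = 0.2500.
After j more steps, ‖e_{5+j}‖ ≈ 3.673e-05·ρ^j; need ρ^j ≤ 5.0e-12/3.673e-05 = 1.36129e-07.
j ≥ ln(1.36129e-07)/ln(0.2500) = -15.8097/-1.38629 = 11.404.
So 12 more iterations are needed.

12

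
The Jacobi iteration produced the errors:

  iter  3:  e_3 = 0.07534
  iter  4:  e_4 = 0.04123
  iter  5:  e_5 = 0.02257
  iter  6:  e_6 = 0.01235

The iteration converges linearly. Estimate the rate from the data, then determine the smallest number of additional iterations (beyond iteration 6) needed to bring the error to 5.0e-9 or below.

Rate ρ ≈ e_6/e_5 = 0.01235/0.02257 = 0.5472.
After j more steps, e_{6+j} ≈ 0.01235·ρ^j; need ρ^j ≤ 5.0e-9/0.01235 = 4.04858e-07.
j ≥ ln(4.04858e-07)/ln(0.5472) = -14.7197/-0.60294 = 24.413.
So 25 more iterations are needed.

25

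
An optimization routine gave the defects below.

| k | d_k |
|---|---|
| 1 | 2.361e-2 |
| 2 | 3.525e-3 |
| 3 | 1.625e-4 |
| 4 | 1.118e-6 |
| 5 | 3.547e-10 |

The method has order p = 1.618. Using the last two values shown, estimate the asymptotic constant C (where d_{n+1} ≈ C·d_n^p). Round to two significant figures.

1.5

C ≈ d_5 / d_4^1.618
  = 3.547e-10 / (1.118e-6)^1.618
  = 3.547e-10 / 2.34627e-10 ≈ 1.5118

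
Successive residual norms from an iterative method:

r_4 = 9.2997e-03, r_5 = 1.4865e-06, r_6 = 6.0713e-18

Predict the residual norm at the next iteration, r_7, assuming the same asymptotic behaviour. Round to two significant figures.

4.1e-52

First estimate the order: p ≈ ln(r_6/r_5) / ln(r_5/r_4) = ln(6.0713e-18/1.4865e-06)/ln(1.4865e-06/9.2997e-03) = ln(4.08429e-12)/ln(0.000159844) ≈ 3.0000.
Then r_7 ≈ r_6·(r_6/r_5)^p = 6.0713e-18·(4.08429e-12)^3.0000 = 6.0713e-18·6.81318e-35 ≈ 4.136e-52.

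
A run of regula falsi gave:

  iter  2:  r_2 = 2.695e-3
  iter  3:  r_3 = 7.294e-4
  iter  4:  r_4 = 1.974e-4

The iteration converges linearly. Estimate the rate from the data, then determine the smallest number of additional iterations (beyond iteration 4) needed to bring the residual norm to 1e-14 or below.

19

Rate ρ ≈ r_4/r_3 = 1.974e-4/7.294e-4 = 0.2706.
After j more steps, r_{4+j} ≈ 1.974e-4·ρ^j; need ρ^j ≤ 1e-14/1.974e-4 = 5.06586e-11.
j ≥ ln(5.06586e-11)/ln(0.2706) = -23.7059/-1.30711 = 18.136.
So 19 more iterations are needed.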